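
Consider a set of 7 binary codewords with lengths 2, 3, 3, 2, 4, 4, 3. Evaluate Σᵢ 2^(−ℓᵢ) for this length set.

With common denominator 2^4 = 16: Σ 2^(−ℓᵢ) = 4/16 + 2/16 + 2/16 + 4/16 + 1/16 + 1/16 + 2/16 = 16/16 = 1.

1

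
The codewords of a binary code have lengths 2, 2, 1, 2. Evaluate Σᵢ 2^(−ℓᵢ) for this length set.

1.25

With common denominator 2^2 = 4: Σ 2^(−ℓᵢ) = 1/4 + 1/4 + 2/4 + 1/4 = 5/4 = 1.25.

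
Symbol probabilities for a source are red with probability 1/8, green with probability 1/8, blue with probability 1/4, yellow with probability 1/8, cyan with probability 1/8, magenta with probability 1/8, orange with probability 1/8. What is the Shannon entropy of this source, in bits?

2.75 bits

Each probability is a power of 1/2, so log₂(1/p) is an integer.
H = Σ p·log₂(1/p) = 1/8·3 + 1/8·3 + 1/4·2 + 1/8·3 + 1/8·3 + 1/8·3 + 1/8·3 = 2.75 bits.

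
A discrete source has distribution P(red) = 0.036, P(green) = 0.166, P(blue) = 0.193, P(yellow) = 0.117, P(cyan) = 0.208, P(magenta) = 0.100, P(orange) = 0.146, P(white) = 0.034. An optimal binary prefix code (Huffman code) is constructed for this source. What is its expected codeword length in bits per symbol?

Repeatedly combine the two least-probable nodes; the expected code length is the sum of the merged weights.
merge 17/500 + 9/250 → 7/100
merge 7/100 + 1/10 → 17/100
merge 117/1000 + 73/500 → 263/1000
merge 83/500 + 17/100 → 42/125
merge 193/1000 + 26/125 → 401/1000
merge 263/1000 + 42/125 → 599/1000
merge 401/1000 + 599/1000 → 1
L = 7/100 + 17/100 + 263/1000 + 42/125 + 401/1000 + 599/1000 + 1 = 2839/1000 = 2.839 bits/symbol.

2.839 bits/symbol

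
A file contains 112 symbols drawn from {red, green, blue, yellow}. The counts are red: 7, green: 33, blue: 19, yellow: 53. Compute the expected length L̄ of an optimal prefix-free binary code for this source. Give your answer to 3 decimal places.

1.759 bits/symbol

Probabilities are the counts divided by 112.
Repeatedly combine the two least-probable nodes; the expected code length is the sum of the merged weights.
merge 1/16 + 19/112 → 13/56
merge 13/56 + 33/112 → 59/112
merge 53/112 + 59/112 → 1
L = 13/56 + 59/112 + 1 = 197/112 ≈ 1.759 bits/symbol.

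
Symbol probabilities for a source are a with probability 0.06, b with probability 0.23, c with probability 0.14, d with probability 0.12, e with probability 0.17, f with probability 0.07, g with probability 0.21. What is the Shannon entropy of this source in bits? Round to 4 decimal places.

2.6713 bits

H = −Σ pᵢ log₂ pᵢ.
−0.06·log₂(0.06) = 0.2435
−0.23·log₂(0.23) = 0.4877
−0.14·log₂(0.14) = 0.3971
−0.12·log₂(0.12) = 0.3671
−0.17·log₂(0.17) = 0.4346
−0.07·log₂(0.07) = 0.2686
−0.21·log₂(0.21) = 0.4728
Sum ≈ 2.6713 → 2.6713 bits.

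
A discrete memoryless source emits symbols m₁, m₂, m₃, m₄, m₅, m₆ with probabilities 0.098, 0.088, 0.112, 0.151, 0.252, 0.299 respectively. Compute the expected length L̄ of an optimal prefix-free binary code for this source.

Repeatedly combine the two least-probable nodes; the expected code length is the sum of the merged weights.
merge 11/125 + 49/500 → 93/500
merge 14/125 + 151/1000 → 263/1000
merge 93/500 + 63/250 → 219/500
merge 263/1000 + 299/1000 → 281/500
merge 219/500 + 281/500 → 1
L = 93/500 + 263/1000 + 219/500 + 281/500 + 1 = 2449/1000 = 2.449 bits/symbol.

2.449 bits/symbol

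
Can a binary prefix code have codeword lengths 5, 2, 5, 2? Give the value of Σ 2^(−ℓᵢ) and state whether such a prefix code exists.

With common denominator 2^5 = 32: Σ 2^(−ℓᵢ) = 1/32 + 8/32 + 1/32 + 8/32 = 18/32 = 0.5625.
Kraft's inequality requires Σ ≤ 1; here Σ = 0.5625 ≤ 1, so such a prefix code exists.

0.5625; yes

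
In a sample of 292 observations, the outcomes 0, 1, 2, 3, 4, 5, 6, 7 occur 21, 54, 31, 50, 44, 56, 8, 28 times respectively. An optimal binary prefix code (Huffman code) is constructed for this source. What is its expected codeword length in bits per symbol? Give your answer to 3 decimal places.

2.908 bits/symbol

Probabilities are the counts divided by 292.
Repeatedly combine the two least-probable nodes; the expected code length is the sum of the merged weights.
merge 2/73 + 21/292 → 29/292
merge 7/73 + 29/292 → 57/292
merge 31/292 + 11/73 → 75/292
merge 25/146 + 27/146 → 26/73
merge 14/73 + 57/292 → 113/292
merge 75/292 + 26/73 → 179/292
merge 113/292 + 179/292 → 1
L = 29/292 + 57/292 + 75/292 + 26/73 + 113/292 + 179/292 + 1 = 849/292 ≈ 2.908 bits/symbol.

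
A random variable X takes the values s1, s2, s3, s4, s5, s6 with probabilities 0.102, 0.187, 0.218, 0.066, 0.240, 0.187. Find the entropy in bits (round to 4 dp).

2.4726 bits

H = −Σ pᵢ log₂ pᵢ.
−0.102·log₂(0.102) = 0.3359
−0.187·log₂(0.187) = 0.4523
−0.218·log₂(0.218) = 0.4791
−0.066·log₂(0.066) = 0.2588
−0.240·log₂(0.240) = 0.4941
−0.187·log₂(0.187) = 0.4523
Sum ≈ 2.4726 → 2.4726 bits.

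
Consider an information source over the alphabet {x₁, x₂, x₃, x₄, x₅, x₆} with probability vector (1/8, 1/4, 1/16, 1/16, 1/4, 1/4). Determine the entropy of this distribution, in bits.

2.375 bits

Each probability is a power of 1/2, so log₂(1/p) is an integer.
H = Σ p·log₂(1/p) = 1/8·3 + 1/4·2 + 1/16·4 + 1/16·4 + 1/4·2 + 1/4·2 = 2.375 bits.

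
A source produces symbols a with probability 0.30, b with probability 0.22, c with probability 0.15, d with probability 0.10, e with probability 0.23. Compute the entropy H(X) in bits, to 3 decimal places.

H = −Σ pᵢ log₂ pᵢ.
−0.30·log₂(0.30) = 0.5211
−0.22·log₂(0.22) = 0.4806
−0.15·log₂(0.15) = 0.4105
−0.10·log₂(0.10) = 0.3322
−0.23·log₂(0.23) = 0.4877
Sum ≈ 2.2321 → 2.232 bits.

2.232 bits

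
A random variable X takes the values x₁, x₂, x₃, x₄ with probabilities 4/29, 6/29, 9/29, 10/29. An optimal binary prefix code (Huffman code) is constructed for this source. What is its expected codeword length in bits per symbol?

Repeatedly combine the two least-probable nodes; the expected code length is the sum of the merged weights.
merge 4/29 + 6/29 → 10/29
merge 9/29 + 10/29 → 19/29
merge 10/29 + 19/29 → 1
L = 10/29 + 19/29 + 1 = 2 bits/symbol.

2 bits/symbol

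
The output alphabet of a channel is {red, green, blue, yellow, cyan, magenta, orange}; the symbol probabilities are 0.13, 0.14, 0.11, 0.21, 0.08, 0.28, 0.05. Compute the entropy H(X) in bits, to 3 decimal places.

2.625 bits

H = −Σ pᵢ log₂ pᵢ.
−0.13·log₂(0.13) = 0.3826
−0.14·log₂(0.14) = 0.3971
−0.11·log₂(0.11) = 0.3503
−0.21·log₂(0.21) = 0.4728
−0.08·log₂(0.08) = 0.2915
−0.28·log₂(0.28) = 0.5142
−0.05·log₂(0.05) = 0.2161
Sum ≈ 2.6247 → 2.625 bits.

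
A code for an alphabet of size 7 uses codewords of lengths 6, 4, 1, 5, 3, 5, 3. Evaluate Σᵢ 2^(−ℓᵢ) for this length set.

0.890625

With common denominator 2^6 = 64: Σ 2^(−ℓᵢ) = 1/64 + 4/64 + 32/64 + 2/64 + 8/64 + 2/64 + 8/64 = 57/64 = 0.890625.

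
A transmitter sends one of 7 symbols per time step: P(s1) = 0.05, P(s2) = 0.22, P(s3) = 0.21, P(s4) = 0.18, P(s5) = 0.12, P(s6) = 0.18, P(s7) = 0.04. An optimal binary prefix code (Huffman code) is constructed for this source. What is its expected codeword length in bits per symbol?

Repeatedly combine the two least-probable nodes; the expected code length is the sum of the merged weights.
merge 1/25 + 1/20 → 9/100
merge 9/100 + 3/25 → 21/100
merge 9/50 + 9/50 → 9/25
merge 21/100 + 21/100 → 21/50
merge 11/50 + 9/25 → 29/50
merge 21/50 + 29/50 → 1
L = 9/100 + 21/100 + 9/25 + 21/50 + 29/50 + 1 = 133/50 = 2.66 bits/symbol.

2.66 bits/symbol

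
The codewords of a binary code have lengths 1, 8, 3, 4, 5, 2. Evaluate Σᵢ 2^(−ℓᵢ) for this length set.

0.97265625

With common denominator 2^8 = 256: Σ 2^(−ℓᵢ) = 128/256 + 1/256 + 32/256 + 16/256 + 8/256 + 64/256 = 249/256 = 0.97265625.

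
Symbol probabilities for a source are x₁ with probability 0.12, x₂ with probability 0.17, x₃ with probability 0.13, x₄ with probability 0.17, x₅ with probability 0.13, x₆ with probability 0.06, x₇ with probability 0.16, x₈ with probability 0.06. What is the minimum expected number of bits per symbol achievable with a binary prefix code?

Repeatedly combine the two least-probable nodes; the expected code length is the sum of the merged weights.
merge 3/50 + 3/50 → 3/25
merge 3/25 + 3/25 → 6/25
merge 13/100 + 13/100 → 13/50
merge 4/25 + 17/100 → 33/100
merge 17/100 + 6/25 → 41/100
merge 13/50 + 33/100 → 59/100
merge 41/100 + 59/100 → 1
L = 3/25 + 6/25 + 13/50 + 33/100 + 41/100 + 59/100 + 1 = 59/20 = 2.95 bits/symbol.

2.95 bits/symbol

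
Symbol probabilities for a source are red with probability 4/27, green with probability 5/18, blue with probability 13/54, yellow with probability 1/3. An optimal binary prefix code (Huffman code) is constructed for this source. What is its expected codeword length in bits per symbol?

2 bits/symbol

Repeatedly combine the two least-probable nodes; the expected code length is the sum of the merged weights.
merge 4/27 + 13/54 → 7/18
merge 5/18 + 1/3 → 11/18
merge 7/18 + 11/18 → 1
L = 7/18 + 11/18 + 1 = 2 bits/symbol.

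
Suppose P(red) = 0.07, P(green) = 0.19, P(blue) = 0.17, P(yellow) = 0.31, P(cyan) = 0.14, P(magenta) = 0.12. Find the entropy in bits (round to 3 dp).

2.446 bits

H = −Σ pᵢ log₂ pᵢ.
−0.07·log₂(0.07) = 0.2686
−0.19·log₂(0.19) = 0.4552
−0.17·log₂(0.17) = 0.4346
−0.31·log₂(0.31) = 0.5238
−0.14·log₂(0.14) = 0.3971
−0.12·log₂(0.12) = 0.3671
Sum ≈ 2.4463 → 2.446 bits.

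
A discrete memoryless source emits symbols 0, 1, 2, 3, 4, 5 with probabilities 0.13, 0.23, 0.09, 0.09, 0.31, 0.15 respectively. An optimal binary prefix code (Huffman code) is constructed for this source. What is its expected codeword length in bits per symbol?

2.46 bits/symbol

Repeatedly combine the two least-probable nodes; the expected code length is the sum of the merged weights.
merge 9/100 + 9/100 → 9/50
merge 13/100 + 3/20 → 7/25
merge 9/50 + 23/100 → 41/100
merge 7/25 + 31/100 → 59/100
merge 41/100 + 59/100 → 1
L = 9/50 + 7/25 + 41/100 + 59/100 + 1 = 123/50 = 2.46 bits/symbol.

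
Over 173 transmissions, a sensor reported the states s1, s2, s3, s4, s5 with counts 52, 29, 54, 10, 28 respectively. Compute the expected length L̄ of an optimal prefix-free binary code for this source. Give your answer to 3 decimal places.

2.220 bits/symbol

Probabilities are the counts divided by 173.
Repeatedly combine the two least-probable nodes; the expected code length is the sum of the merged weights.
merge 10/173 + 28/173 → 38/173
merge 29/173 + 38/173 → 67/173
merge 52/173 + 54/173 → 106/173
merge 67/173 + 106/173 → 1
L = 38/173 + 67/173 + 106/173 + 1 = 384/173 ≈ 2.220 bits/symbol.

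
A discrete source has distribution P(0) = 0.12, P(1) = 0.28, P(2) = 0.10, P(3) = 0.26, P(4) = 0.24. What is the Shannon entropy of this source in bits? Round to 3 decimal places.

2.213 bits

H = −Σ pᵢ log₂ pᵢ.
−0.12·log₂(0.12) = 0.3671
−0.28·log₂(0.28) = 0.5142
−0.10·log₂(0.10) = 0.3322
−0.26·log₂(0.26) = 0.5053
−0.24·log₂(0.24) = 0.4941
Sum ≈ 2.2129 → 2.213 bits.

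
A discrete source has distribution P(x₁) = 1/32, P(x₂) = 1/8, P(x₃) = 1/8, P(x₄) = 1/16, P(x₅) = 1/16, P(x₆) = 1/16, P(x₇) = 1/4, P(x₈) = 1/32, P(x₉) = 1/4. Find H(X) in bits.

Each probability is a power of 1/2, so log₂(1/p) is an integer.
H = Σ p·log₂(1/p) = 1/32·5 + 1/8·3 + 1/8·3 + 1/16·4 + 1/16·4 + 1/16·4 + 1/4·2 + 1/32·5 + 1/4·2 = 2.8125 bits.

2.8125 bits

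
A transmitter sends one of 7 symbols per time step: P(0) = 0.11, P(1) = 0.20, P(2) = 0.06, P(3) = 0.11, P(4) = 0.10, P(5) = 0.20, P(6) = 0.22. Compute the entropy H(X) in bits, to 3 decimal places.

H = −Σ pᵢ log₂ pᵢ.
−0.11·log₂(0.11) = 0.3503
−0.20·log₂(0.20) = 0.4644
−0.06·log₂(0.06) = 0.2435
−0.11·log₂(0.11) = 0.3503
−0.10·log₂(0.10) = 0.3322
−0.20·log₂(0.20) = 0.4644
−0.22·log₂(0.22) = 0.4806
Sum ≈ 2.6856 → 2.686 bits.

2.686 bits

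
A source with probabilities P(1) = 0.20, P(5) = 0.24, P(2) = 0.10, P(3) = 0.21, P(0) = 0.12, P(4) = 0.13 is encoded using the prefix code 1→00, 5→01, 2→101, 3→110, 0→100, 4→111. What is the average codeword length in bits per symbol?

L̄ = Σ pᵢ·ℓᵢ = 0.20·2 + 0.24·2 + 0.10·3 + 0.21·3 + 0.12·3 + 0.13·3 = 2.56 bits/symbol.

2.56 bits/symbol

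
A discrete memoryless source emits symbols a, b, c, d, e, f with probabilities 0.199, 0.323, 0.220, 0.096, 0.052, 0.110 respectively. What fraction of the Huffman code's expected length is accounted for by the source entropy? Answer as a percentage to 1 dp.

Entropy H = −Σ p log₂ p ≈ 2.3673 bits.
Huffman merges: 13/250+12/125→37/250; 11/100+37/250→129/500; 199/1000+11/50→419/1000; 129/500+323/1000→581/1000; 419/1000+581/1000→1. L = 1203/500 ≈ 2.4060.
Efficiency = H/L = 2.3673/2.4060 = 98.4%.

98.4%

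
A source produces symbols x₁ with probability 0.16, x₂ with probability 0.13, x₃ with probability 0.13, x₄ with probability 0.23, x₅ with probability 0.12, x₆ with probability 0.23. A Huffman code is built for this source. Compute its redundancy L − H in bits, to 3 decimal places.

Entropy H = −Σ p log₂ p ≈ 2.5307 bits.
Huffman merges: 3/25+13/100→1/4; 13/100+4/25→29/100; 23/100+23/100→23/50; 1/4+29/100→27/50; 23/50+27/50→1. L = 127/50 ≈ 2.5400.
L − H = 2.5400 − 2.5307 = 0.009 bits.

0.009 bits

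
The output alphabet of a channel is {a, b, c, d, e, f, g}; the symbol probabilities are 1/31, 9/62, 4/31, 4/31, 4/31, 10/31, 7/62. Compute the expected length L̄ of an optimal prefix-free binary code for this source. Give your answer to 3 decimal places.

Repeatedly combine the two least-probable nodes; the expected code length is the sum of the merged weights.
merge 1/31 + 7/62 → 9/62
merge 4/31 + 4/31 → 8/31
merge 4/31 + 9/62 → 17/62
merge 9/62 + 8/31 → 25/62
merge 17/62 + 10/31 → 37/62
merge 25/62 + 37/62 → 1
L = 9/62 + 8/31 + 17/62 + 25/62 + 37/62 + 1 = 83/31 ≈ 2.677 bits/symbol.

2.677 bits/symbol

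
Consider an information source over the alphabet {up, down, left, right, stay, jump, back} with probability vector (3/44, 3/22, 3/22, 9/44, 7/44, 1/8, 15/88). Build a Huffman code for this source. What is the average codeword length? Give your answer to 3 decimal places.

2.795 bits/symbol

Repeatedly combine the two least-probable nodes; the expected code length is the sum of the merged weights.
merge 3/44 + 1/8 → 17/88
merge 3/22 + 3/22 → 3/11
merge 7/44 + 15/88 → 29/88
merge 17/88 + 9/44 → 35/88
merge 3/11 + 29/88 → 53/88
merge 35/88 + 53/88 → 1
L = 17/88 + 3/11 + 29/88 + 35/88 + 53/88 + 1 = 123/44 ≈ 2.795 bits/symbol.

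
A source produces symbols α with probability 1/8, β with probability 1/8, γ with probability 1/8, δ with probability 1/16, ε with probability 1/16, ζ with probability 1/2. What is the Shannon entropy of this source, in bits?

Each probability is a power of 1/2, so log₂(1/p) is an integer.
H = Σ p·log₂(1/p) = 1/8·3 + 1/8·3 + 1/8·3 + 1/16·4 + 1/16·4 + 1/2·1 = 2.125 bits.

2.125 bits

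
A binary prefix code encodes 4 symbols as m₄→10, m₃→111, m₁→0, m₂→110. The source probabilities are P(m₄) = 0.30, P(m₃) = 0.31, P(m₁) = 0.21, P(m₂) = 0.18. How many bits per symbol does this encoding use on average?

L̄ = Σ pᵢ·ℓᵢ = 0.30·2 + 0.31·3 + 0.21·1 + 0.18·3 = 2.28 bits/symbol.

2.28 bits/symbol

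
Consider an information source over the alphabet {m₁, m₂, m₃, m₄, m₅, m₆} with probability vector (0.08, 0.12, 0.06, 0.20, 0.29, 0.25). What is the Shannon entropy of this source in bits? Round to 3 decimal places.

H = −Σ pᵢ log₂ pᵢ.
−0.08·log₂(0.08) = 0.2915
−0.12·log₂(0.12) = 0.3671
−0.06·log₂(0.06) = 0.2435
−0.20·log₂(0.20) = 0.4644
−0.29·log₂(0.29) = 0.5179
−0.25·log₂(0.25) = 0.5000
Sum ≈ 2.3844 → 2.384 bits.

2.384 bits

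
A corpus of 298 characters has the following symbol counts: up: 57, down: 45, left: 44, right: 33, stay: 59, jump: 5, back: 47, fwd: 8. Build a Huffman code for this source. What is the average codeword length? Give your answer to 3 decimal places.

Probabilities are the counts divided by 298.
Repeatedly combine the two least-probable nodes; the expected code length is the sum of the merged weights.
merge 5/298 + 4/149 → 13/298
merge 13/298 + 33/298 → 23/149
merge 22/149 + 45/298 → 89/298
merge 23/149 + 47/298 → 93/298
merge 57/298 + 59/298 → 58/149
merge 89/298 + 93/298 → 91/149
merge 58/149 + 91/149 → 1
L = 13/298 + 23/149 + 89/298 + 93/298 + 58/149 + 91/149 + 1 = 837/298 ≈ 2.809 bits/symbol.

2.809 bits/symbol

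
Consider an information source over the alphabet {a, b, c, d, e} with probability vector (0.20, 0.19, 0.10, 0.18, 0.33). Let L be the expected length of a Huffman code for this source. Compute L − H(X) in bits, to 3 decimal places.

0.055 bits

Entropy H = −Σ p log₂ p ≈ 2.2249 bits.
Huffman merges: 1/10+9/50→7/25; 19/100+1/5→39/100; 7/25+33/100→61/100; 39/100+61/100→1. L = 57/25 ≈ 2.2800.
L − H = 2.2800 − 2.2249 = 0.055 bits.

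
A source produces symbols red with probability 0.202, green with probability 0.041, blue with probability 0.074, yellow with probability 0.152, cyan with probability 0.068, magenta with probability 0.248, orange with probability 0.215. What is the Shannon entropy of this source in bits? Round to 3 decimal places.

H = −Σ pᵢ log₂ pᵢ.
−0.202·log₂(0.202) = 0.4661
−0.041·log₂(0.041) = 0.1889
−0.074·log₂(0.074) = 0.2780
−0.152·log₂(0.152) = 0.4131
−0.068·log₂(0.068) = 0.2637
−0.248·log₂(0.248) = 0.4989
−0.215·log₂(0.215) = 0.4768
Sum ≈ 2.5855 → 2.586 bits.

2.586 bits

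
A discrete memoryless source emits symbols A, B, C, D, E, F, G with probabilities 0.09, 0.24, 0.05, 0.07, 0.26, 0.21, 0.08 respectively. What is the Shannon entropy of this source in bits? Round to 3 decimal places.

H = −Σ pᵢ log₂ pᵢ.
−0.09·log₂(0.09) = 0.3127
−0.24·log₂(0.24) = 0.4941
−0.05·log₂(0.05) = 0.2161
−0.07·log₂(0.07) = 0.2686
−0.26·log₂(0.26) = 0.5053
−0.21·log₂(0.21) = 0.4728
−0.08·log₂(0.08) = 0.2915
Sum ≈ 2.5611 → 2.561 bits.

2.561 bits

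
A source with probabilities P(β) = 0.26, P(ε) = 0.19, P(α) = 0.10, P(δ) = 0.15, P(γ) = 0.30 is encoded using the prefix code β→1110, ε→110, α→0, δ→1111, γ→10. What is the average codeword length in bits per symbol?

2.91 bits/symbol

L̄ = Σ pᵢ·ℓᵢ = 0.26·4 + 0.19·3 + 0.10·1 + 0.15·4 + 0.30·2 = 2.91 bits/symbol.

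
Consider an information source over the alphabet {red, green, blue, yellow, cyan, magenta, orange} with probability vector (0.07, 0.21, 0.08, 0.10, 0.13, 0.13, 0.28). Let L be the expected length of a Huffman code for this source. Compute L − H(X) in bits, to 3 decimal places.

Entropy H = −Σ p log₂ p ≈ 2.6446 bits.
Huffman merges: 7/100+2/25→3/20; 1/10+13/100→23/100; 13/100+3/20→7/25; 21/100+23/100→11/25; 7/25+7/25→14/25; 11/25+14/25→1. L = 133/50 ≈ 2.6600.
L − H = 2.6600 − 2.6446 = 0.015 bits.

0.015 bits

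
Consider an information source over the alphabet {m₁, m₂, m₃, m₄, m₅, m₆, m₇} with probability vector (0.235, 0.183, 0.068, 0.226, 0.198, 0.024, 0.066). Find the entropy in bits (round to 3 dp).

2.539 bits

H = −Σ pᵢ log₂ pᵢ.
−0.235·log₂(0.235) = 0.4910
−0.183·log₂(0.183) = 0.4484
−0.068·log₂(0.068) = 0.2637
−0.226·log₂(0.226) = 0.4849
−0.198·log₂(0.198) = 0.4626
−0.024·log₂(0.024) = 0.1291
−0.066·log₂(0.066) = 0.2588
Sum ≈ 2.5385 → 2.539 bits.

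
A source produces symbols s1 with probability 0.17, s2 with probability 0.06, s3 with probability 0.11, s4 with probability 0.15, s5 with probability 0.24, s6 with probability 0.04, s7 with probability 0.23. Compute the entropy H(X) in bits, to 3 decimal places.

2.607 bits

H = −Σ pᵢ log₂ pᵢ.
−0.17·log₂(0.17) = 0.4346
−0.06·log₂(0.06) = 0.2435
−0.11·log₂(0.11) = 0.3503
−0.15·log₂(0.15) = 0.4105
−0.24·log₂(0.24) = 0.4941
−0.04·log₂(0.04) = 0.1858
−0.23·log₂(0.23) = 0.4877
Sum ≈ 2.6065 → 2.607 bits.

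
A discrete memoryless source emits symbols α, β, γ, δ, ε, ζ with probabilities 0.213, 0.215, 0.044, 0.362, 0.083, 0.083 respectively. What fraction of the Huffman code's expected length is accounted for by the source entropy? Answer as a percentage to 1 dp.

97.4%

Entropy H = −Σ p log₂ p ≈ 2.2770 bits.
Huffman merges: 11/250+83/1000→127/1000; 83/1000+127/1000→21/100; 21/100+213/1000→423/1000; 43/200+181/500→577/1000; 423/1000+577/1000→1. L = 2337/1000 ≈ 2.3370.
Efficiency = H/L = 2.2770/2.3370 = 97.4%.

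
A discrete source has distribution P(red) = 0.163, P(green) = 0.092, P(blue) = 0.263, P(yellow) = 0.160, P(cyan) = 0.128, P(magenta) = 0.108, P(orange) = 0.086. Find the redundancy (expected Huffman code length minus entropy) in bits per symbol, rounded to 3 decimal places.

Entropy H = −Σ p log₂ p ≈ 2.7038 bits.
Huffman merges: 43/500+23/250→89/500; 27/250+16/125→59/250; 4/25+163/1000→323/1000; 89/500+59/250→207/500; 263/1000+323/1000→293/500; 207/500+293/500→1. L = 2737/1000 ≈ 2.7370.
L − H = 2.7370 − 2.7038 = 0.033 bits.

0.033 bits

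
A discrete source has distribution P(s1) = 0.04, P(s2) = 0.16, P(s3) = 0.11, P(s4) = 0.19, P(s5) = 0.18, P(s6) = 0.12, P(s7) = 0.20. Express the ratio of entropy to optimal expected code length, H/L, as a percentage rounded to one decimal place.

Entropy H = −Σ p log₂ p ≈ 2.6910 bits.
Huffman merges: 1/25+11/100→3/20; 3/25+3/20→27/100; 4/25+9/50→17/50; 19/100+1/5→39/100; 27/100+17/50→61/100; 39/100+61/100→1. L = 69/25 ≈ 2.7600.
Efficiency = H/L = 2.6910/2.7600 = 97.5%.

97.5%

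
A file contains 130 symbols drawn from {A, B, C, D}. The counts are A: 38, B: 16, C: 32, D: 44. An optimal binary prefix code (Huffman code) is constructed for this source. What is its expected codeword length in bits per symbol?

Probabilities are the counts divided by 130.
Repeatedly combine the two least-probable nodes; the expected code length is the sum of the merged weights.
merge 8/65 + 16/65 → 24/65
merge 19/65 + 22/65 → 41/65
merge 24/65 + 41/65 → 1
L = 24/65 + 41/65 + 1 = 2 bits/symbol.

2 bits/symbol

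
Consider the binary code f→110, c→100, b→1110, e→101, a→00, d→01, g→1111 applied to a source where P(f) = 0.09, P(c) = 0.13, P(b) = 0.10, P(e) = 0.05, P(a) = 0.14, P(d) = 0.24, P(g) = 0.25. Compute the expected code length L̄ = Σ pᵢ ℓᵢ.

2.97 bits/symbol

L̄ = Σ pᵢ·ℓᵢ = 0.09·3 + 0.13·3 + 0.10·4 + 0.05·3 + 0.14·2 + 0.24·2 + 0.25·4 = 2.97 bits/symbol.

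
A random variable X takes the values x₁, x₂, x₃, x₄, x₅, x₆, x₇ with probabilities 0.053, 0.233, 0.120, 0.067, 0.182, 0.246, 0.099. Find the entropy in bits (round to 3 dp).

H = −Σ pᵢ log₂ pᵢ.
−0.053·log₂(0.053) = 0.2246
−0.233·log₂(0.233) = 0.4897
−0.120·log₂(0.120) = 0.3671
−0.067·log₂(0.067) = 0.2613
−0.182·log₂(0.182) = 0.4474
−0.246·log₂(0.246) = 0.4977
−0.099·log₂(0.099) = 0.3303
Sum ≈ 2.6180 → 2.618 bits.

2.618 bits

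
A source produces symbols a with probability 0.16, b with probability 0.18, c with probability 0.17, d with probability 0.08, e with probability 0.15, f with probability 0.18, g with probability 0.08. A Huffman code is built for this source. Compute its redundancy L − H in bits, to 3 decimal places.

Entropy H = −Σ p log₂ p ≈ 2.7418 bits.
Huffman merges: 2/25+2/25→4/25; 3/20+4/25→31/100; 4/25+17/100→33/100; 9/50+9/50→9/25; 31/100+33/100→16/25; 9/25+16/25→1. L = 14/5 ≈ 2.8000.
L − H = 2.8000 − 2.7418 = 0.058 bits.

0.058 bits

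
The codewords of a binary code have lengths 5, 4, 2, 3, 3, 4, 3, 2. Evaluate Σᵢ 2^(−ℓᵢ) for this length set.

1.03125

With common denominator 2^5 = 32: Σ 2^(−ℓᵢ) = 1/32 + 2/32 + 8/32 + 4/32 + 4/32 + 2/32 + 4/32 + 8/32 = 33/32 = 1.03125.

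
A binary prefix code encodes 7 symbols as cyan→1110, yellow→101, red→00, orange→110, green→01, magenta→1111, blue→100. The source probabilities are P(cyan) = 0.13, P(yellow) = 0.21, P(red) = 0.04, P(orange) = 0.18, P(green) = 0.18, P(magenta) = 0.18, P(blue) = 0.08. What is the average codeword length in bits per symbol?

3.09 bits/symbol

L̄ = Σ pᵢ·ℓᵢ = 0.13·4 + 0.21·3 + 0.04·2 + 0.18·3 + 0.18·2 + 0.18·4 + 0.08·3 = 3.09 bits/symbol.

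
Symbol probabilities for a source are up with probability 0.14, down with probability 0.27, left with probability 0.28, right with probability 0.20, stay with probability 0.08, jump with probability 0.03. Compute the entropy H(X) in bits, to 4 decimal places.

H = −Σ pᵢ log₂ pᵢ.
−0.14·log₂(0.14) = 0.3971
−0.27·log₂(0.27) = 0.5100
−0.28·log₂(0.28) = 0.5142
−0.20·log₂(0.20) = 0.4644
−0.08·log₂(0.08) = 0.2915
−0.03·log₂(0.03) = 0.1518
Sum ≈ 2.3290 → 2.3290 bits.

2.3290 bits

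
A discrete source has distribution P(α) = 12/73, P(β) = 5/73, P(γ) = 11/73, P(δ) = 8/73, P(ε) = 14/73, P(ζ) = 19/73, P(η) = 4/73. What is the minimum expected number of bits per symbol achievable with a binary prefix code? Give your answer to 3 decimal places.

2.671 bits/symbol

Repeatedly combine the two least-probable nodes; the expected code length is the sum of the merged weights.
merge 4/73 + 5/73 → 9/73
merge 8/73 + 9/73 → 17/73
merge 11/73 + 12/73 → 23/73
merge 14/73 + 17/73 → 31/73
merge 19/73 + 23/73 → 42/73
merge 31/73 + 42/73 → 1
L = 9/73 + 17/73 + 23/73 + 31/73 + 42/73 + 1 = 195/73 ≈ 2.671 bits/symbol.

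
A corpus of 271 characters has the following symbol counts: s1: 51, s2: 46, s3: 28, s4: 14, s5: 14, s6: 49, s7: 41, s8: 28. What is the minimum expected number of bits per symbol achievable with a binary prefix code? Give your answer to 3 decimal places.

Probabilities are the counts divided by 271.
Repeatedly combine the two least-probable nodes; the expected code length is the sum of the merged weights.
merge 14/271 + 14/271 → 28/271
merge 28/271 + 28/271 → 56/271
merge 28/271 + 41/271 → 69/271
merge 46/271 + 49/271 → 95/271
merge 51/271 + 56/271 → 107/271
merge 69/271 + 95/271 → 164/271
merge 107/271 + 164/271 → 1
L = 28/271 + 56/271 + 69/271 + 95/271 + 107/271 + 164/271 + 1 = 790/271 ≈ 2.915 bits/symbol.

2.915 bits/symbol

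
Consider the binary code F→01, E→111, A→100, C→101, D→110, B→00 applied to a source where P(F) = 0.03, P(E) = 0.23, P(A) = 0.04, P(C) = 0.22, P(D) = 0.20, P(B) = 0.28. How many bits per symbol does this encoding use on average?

L̄ = Σ pᵢ·ℓᵢ = 0.03·2 + 0.23·3 + 0.04·3 + 0.22·3 + 0.20·3 + 0.28·2 = 2.69 bits/symbol.

2.69 bits/symbol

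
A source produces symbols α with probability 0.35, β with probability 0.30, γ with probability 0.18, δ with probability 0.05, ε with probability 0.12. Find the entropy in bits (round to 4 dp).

H = −Σ pᵢ log₂ pᵢ.
−0.35·log₂(0.35) = 0.5301
−0.30·log₂(0.30) = 0.5211
−0.18·log₂(0.18) = 0.4453
−0.05·log₂(0.05) = 0.2161
−0.12·log₂(0.12) = 0.3671
Sum ≈ 2.0797 → 2.0797 bits.

2.0797 bits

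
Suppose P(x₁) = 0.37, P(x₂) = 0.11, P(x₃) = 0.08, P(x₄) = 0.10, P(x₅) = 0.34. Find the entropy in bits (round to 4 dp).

H = −Σ pᵢ log₂ pᵢ.
−0.37·log₂(0.37) = 0.5307
−0.11·log₂(0.11) = 0.3503
−0.08·log₂(0.08) = 0.2915
−0.10·log₂(0.10) = 0.3322
−0.34·log₂(0.34) = 0.5292
Sum ≈ 2.0339 → 2.0339 bits.

2.0339 bits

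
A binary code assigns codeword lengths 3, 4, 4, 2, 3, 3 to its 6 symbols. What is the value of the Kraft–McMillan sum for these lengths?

0.75

With common denominator 2^4 = 16: Σ 2^(−ℓᵢ) = 2/16 + 1/16 + 1/16 + 4/16 + 2/16 + 2/16 = 12/16 = 0.75.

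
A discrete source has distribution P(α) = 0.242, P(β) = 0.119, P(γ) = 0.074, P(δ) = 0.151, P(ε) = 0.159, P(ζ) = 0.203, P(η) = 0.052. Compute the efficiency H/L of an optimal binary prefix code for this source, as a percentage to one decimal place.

Entropy H = −Σ p log₂ p ≈ 2.6612 bits.
Huffman merges: 13/250+37/500→63/500; 119/1000+63/500→49/200; 151/1000+159/1000→31/100; 203/1000+121/500→89/200; 49/200+31/100→111/200; 89/200+111/200→1. L = 2681/1000 ≈ 2.6810.
Efficiency = H/L = 2.6612/2.6810 = 99.3%.

99.3%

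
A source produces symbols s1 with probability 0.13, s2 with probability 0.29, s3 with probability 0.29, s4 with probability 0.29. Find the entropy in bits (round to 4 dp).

1.9364 bits

H = −Σ pᵢ log₂ pᵢ.
−0.13·log₂(0.13) = 0.3826
−0.29·log₂(0.29) = 0.5179
−0.29·log₂(0.29) = 0.5179
−0.29·log₂(0.29) = 0.5179
Sum ≈ 1.9364 → 1.9364 bits.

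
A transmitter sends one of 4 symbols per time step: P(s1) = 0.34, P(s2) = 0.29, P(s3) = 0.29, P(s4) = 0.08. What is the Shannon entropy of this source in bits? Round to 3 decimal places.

1.856 bits

H = −Σ pᵢ log₂ pᵢ.
−0.34·log₂(0.34) = 0.5292
−0.29·log₂(0.29) = 0.5179
−0.29·log₂(0.29) = 0.5179
−0.08·log₂(0.08) = 0.2915
Sum ≈ 1.8565 → 1.856 bits.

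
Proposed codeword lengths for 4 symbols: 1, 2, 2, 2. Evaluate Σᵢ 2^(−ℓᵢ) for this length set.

With common denominator 2^2 = 4: Σ 2^(−ℓᵢ) = 2/4 + 1/4 + 1/4 + 1/4 = 5/4 = 1.25.

1.25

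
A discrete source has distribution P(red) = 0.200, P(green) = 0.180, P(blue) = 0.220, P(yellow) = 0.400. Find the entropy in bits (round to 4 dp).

H = −Σ pᵢ log₂ pᵢ.
−0.200·log₂(0.200) = 0.4644
−0.180·log₂(0.180) = 0.4453
−0.220·log₂(0.220) = 0.4806
−0.400·log₂(0.400) = 0.5288
Sum ≈ 1.9190 → 1.9190 bits.

1.9190 bits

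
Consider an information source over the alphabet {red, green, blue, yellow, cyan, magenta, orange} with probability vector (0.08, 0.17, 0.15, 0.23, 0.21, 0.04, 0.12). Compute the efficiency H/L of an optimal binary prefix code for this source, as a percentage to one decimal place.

98.9%

Entropy H = −Σ p log₂ p ≈ 2.6500 bits.
Huffman merges: 1/25+2/25→3/25; 3/25+3/25→6/25; 3/20+17/100→8/25; 21/100+23/100→11/25; 6/25+8/25→14/25; 11/25+14/25→1. L = 67/25 ≈ 2.6800.
Efficiency = H/L = 2.6500/2.6800 = 98.9%.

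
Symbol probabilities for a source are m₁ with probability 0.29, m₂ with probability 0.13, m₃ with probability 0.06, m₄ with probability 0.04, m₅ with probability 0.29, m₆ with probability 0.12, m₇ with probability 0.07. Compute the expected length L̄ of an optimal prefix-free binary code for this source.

Repeatedly combine the two least-probable nodes; the expected code length is the sum of the merged weights.
merge 1/25 + 3/50 → 1/10
merge 7/100 + 1/10 → 17/100
merge 3/25 + 13/100 → 1/4
merge 17/100 + 1/4 → 21/50
merge 29/100 + 29/100 → 29/50
merge 21/50 + 29/50 → 1
L = 1/10 + 17/100 + 1/4 + 21/50 + 29/50 + 1 = 63/25 = 2.52 bits/symbol.

2.52 bits/symbol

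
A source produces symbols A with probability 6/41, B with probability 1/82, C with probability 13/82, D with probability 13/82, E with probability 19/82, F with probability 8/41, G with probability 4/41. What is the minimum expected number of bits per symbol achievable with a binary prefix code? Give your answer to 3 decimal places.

2.683 bits/symbol

Repeatedly combine the two least-probable nodes; the expected code length is the sum of the merged weights.
merge 1/82 + 4/41 → 9/82
merge 9/82 + 6/41 → 21/82
merge 13/82 + 13/82 → 13/41
merge 8/41 + 19/82 → 35/82
merge 21/82 + 13/41 → 47/82
merge 35/82 + 47/82 → 1
L = 9/82 + 21/82 + 13/41 + 35/82 + 47/82 + 1 = 110/41 ≈ 2.683 bits/symbol.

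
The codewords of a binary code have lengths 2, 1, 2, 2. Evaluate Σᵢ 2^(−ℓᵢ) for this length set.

With common denominator 2^2 = 4: Σ 2^(−ℓᵢ) = 1/4 + 2/4 + 1/4 + 1/4 = 5/4 = 1.25.

1.25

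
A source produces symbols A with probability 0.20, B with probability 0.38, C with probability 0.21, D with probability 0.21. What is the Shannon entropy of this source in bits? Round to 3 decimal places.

H = −Σ pᵢ log₂ pᵢ.
−0.20·log₂(0.20) = 0.4644
−0.38·log₂(0.38) = 0.5305
−0.21·log₂(0.21) = 0.4728
−0.21·log₂(0.21) = 0.4728
Sum ≈ 1.9405 → 1.940 bits.

1.940 bits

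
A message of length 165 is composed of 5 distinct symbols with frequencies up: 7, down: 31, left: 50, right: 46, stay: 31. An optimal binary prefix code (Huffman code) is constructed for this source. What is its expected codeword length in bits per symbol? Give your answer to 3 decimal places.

Probabilities are the counts divided by 165.
Repeatedly combine the two least-probable nodes; the expected code length is the sum of the merged weights.
merge 7/165 + 31/165 → 38/165
merge 31/165 + 38/165 → 23/55
merge 46/165 + 10/33 → 32/55
merge 23/55 + 32/55 → 1
L = 38/165 + 23/55 + 32/55 + 1 = 368/165 ≈ 2.230 bits/symbol.

2.230 bits/symbol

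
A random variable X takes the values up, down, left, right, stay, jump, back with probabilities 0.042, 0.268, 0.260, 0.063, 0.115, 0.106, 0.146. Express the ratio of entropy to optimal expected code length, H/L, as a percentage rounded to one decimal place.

99.5%

Entropy H = −Σ p log₂ p ≈ 2.5651 bits.
Huffman merges: 21/500+63/1000→21/200; 21/200+53/500→211/1000; 23/200+73/500→261/1000; 211/1000+13/50→471/1000; 261/1000+67/250→529/1000; 471/1000+529/1000→1. L = 2577/1000 ≈ 2.5770.
Efficiency = H/L = 2.5651/2.5770 = 99.5%.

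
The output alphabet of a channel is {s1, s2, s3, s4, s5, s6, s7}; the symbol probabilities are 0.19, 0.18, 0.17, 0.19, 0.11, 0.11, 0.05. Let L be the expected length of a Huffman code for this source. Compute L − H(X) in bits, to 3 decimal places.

0.073 bits

Entropy H = −Σ p log₂ p ≈ 2.7070 bits.
Huffman merges: 1/20+11/100→4/25; 11/100+4/25→27/100; 17/100+9/50→7/20; 19/100+19/100→19/50; 27/100+7/20→31/50; 19/50+31/50→1. L = 139/50 ≈ 2.7800.
L − H = 2.7800 − 2.7070 = 0.073 bits.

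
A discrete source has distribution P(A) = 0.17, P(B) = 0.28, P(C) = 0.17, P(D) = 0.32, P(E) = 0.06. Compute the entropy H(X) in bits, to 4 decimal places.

2.1530 bits

H = −Σ pᵢ log₂ pᵢ.
−0.17·log₂(0.17) = 0.4346
−0.28·log₂(0.28) = 0.5142
−0.17·log₂(0.17) = 0.4346
−0.32·log₂(0.32) = 0.5260
−0.06·log₂(0.06) = 0.2435
Sum ≈ 2.1530 → 2.1530 bits.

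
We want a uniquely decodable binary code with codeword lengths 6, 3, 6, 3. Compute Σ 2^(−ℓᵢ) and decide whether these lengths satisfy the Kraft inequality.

0.28125; yes

With common denominator 2^6 = 64: Σ 2^(−ℓᵢ) = 1/64 + 8/64 + 1/64 + 8/64 = 18/64 = 0.28125.
Kraft's inequality requires Σ ≤ 1; here Σ = 0.28125 ≤ 1, so such a prefix code exists.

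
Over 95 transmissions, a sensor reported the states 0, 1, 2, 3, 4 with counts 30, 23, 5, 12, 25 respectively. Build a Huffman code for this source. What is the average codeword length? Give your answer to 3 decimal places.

2.179 bits/symbol

Probabilities are the counts divided by 95.
Repeatedly combine the two least-probable nodes; the expected code length is the sum of the merged weights.
merge 1/19 + 12/95 → 17/95
merge 17/95 + 23/95 → 8/19
merge 5/19 + 6/19 → 11/19
merge 8/19 + 11/19 → 1
L = 17/95 + 8/19 + 11/19 + 1 = 207/95 ≈ 2.179 bits/symbol.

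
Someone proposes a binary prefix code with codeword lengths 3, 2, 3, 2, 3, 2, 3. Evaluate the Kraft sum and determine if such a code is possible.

1.25; no

With common denominator 2^3 = 8: Σ 2^(−ℓᵢ) = 1/8 + 2/8 + 1/8 + 2/8 + 1/8 + 2/8 + 1/8 = 10/8 = 1.25.
Kraft's inequality requires Σ ≤ 1; here Σ = 1.25 > 1, so no such prefix code exists.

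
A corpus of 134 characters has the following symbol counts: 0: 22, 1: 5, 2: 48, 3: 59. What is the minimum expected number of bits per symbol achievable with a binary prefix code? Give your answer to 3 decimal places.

Probabilities are the counts divided by 134.
Repeatedly combine the two least-probable nodes; the expected code length is the sum of the merged weights.
merge 5/134 + 11/67 → 27/134
merge 27/134 + 24/67 → 75/134
merge 59/134 + 75/134 → 1
L = 27/134 + 75/134 + 1 = 118/67 ≈ 1.761 bits/symbol.

1.761 bits/symbol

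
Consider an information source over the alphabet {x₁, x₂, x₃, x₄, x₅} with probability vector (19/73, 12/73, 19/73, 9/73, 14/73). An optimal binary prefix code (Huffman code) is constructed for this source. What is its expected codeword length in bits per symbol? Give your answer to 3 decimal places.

Repeatedly combine the two least-probable nodes; the expected code length is the sum of the merged weights.
merge 9/73 + 12/73 → 21/73
merge 14/73 + 19/73 → 33/73
merge 19/73 + 21/73 → 40/73
merge 33/73 + 40/73 → 1
L = 21/73 + 33/73 + 40/73 + 1 = 167/73 ≈ 2.288 bits/symbol.

2.288 bits/symbol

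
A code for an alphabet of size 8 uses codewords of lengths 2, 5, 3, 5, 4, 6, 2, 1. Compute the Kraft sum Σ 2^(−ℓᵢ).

With common denominator 2^6 = 64: Σ 2^(−ℓᵢ) = 16/64 + 2/64 + 8/64 + 2/64 + 4/64 + 1/64 + 16/64 + 32/64 = 81/64 = 1.265625.

1.265625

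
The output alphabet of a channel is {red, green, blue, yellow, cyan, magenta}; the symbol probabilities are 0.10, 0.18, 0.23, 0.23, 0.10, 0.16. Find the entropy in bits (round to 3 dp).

2.508 bits

H = −Σ pᵢ log₂ pᵢ.
−0.10·log₂(0.10) = 0.3322
−0.18·log₂(0.18) = 0.4453
−0.23·log₂(0.23) = 0.4877
−0.23·log₂(0.23) = 0.4877
−0.10·log₂(0.10) = 0.3322
−0.16·log₂(0.16) = 0.4230
Sum ≈ 2.5080 → 2.508 bits.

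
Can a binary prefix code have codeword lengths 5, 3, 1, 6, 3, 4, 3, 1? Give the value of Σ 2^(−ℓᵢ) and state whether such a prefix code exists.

1.484375; no

With common denominator 2^6 = 64: Σ 2^(−ℓᵢ) = 2/64 + 8/64 + 32/64 + 1/64 + 8/64 + 4/64 + 8/64 + 32/64 = 95/64 = 1.484375.
Kraft's inequality requires Σ ≤ 1; here Σ = 1.484375 > 1, so no such prefix code exists.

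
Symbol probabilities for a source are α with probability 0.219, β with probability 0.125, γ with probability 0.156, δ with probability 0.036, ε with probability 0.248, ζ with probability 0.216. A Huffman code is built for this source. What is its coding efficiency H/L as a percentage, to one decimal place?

97.7%

Entropy H = −Σ p log₂ p ≈ 2.4220 bits.
Huffman merges: 9/250+1/8→161/1000; 39/250+161/1000→317/1000; 27/125+219/1000→87/200; 31/125+317/1000→113/200; 87/200+113/200→1. L = 1239/500 ≈ 2.4780.
Efficiency = H/L = 2.4220/2.4780 = 97.7%.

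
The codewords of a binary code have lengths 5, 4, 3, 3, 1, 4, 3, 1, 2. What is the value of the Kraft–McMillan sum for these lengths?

1.78125

With common denominator 2^5 = 32: Σ 2^(−ℓᵢ) = 1/32 + 2/32 + 4/32 + 4/32 + 16/32 + 2/32 + 4/32 + 16/32 + 8/32 = 57/32 = 1.78125.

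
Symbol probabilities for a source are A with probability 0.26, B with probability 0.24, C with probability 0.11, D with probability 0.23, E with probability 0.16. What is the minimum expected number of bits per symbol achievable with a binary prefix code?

2.27 bits/symbol

Repeatedly combine the two least-probable nodes; the expected code length is the sum of the merged weights.
merge 11/100 + 4/25 → 27/100
merge 23/100 + 6/25 → 47/100
merge 13/50 + 27/100 → 53/100
merge 47/100 + 53/100 → 1
L = 27/100 + 47/100 + 53/100 + 1 = 227/100 = 2.27 bits/symbol.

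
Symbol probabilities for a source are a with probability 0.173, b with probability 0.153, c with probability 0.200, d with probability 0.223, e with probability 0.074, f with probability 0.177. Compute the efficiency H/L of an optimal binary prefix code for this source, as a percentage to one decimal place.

Entropy H = −Σ p log₂ p ≈ 2.5196 bits.
Huffman merges: 37/500+153/1000→227/1000; 173/1000+177/1000→7/20; 1/5+223/1000→423/1000; 227/1000+7/20→577/1000; 423/1000+577/1000→1. L = 2577/1000 ≈ 2.5770.
Efficiency = H/L = 2.5196/2.5770 = 97.8%.

97.8%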